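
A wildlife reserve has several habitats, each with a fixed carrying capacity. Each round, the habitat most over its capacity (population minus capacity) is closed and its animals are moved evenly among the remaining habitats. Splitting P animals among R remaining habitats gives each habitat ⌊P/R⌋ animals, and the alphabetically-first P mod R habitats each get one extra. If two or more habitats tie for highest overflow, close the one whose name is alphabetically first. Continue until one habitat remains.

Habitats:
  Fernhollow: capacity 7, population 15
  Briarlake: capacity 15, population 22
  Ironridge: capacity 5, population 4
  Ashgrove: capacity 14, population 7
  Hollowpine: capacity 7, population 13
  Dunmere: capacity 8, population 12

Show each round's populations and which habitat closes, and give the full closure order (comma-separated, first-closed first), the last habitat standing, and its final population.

Round 1: Ashgrove=7 Briarlake=22 Dunmere=12 Fernhollow=15 Hollowpine=13 Ironridge=4 → close Fernhollow (overflow 8)
  15÷5 = 3 each, +1 to first 0
Round 2: Ashgrove=10 Briarlake=25 Dunmere=15 Hollowpine=16 Ironridge=7 → close Briarlake (overflow 10)
  25÷4 = 6 each, +1 to first 1
Round 3: Ashgrove=17 Dunmere=21 Hollowpine=22 Ironridge=13 → close Hollowpine (overflow 15)
  22÷3 = 7 each, +1 to first 1
Round 4: Ashgrove=25 Dunmere=28 Ironridge=20 → close Dunmere (overflow 20)
  28÷2 = 14 each, +1 to first 0
Round 5: Ashgrove=39 Ironridge=34 → close Ironridge (overflow 29)
  34÷1 = 34 each, +1 to first 0

Closure order: Fernhollow, Briarlake, Hollowpine, Dunmere, Ironridge
Last habitat: Ashgrove with 73 animals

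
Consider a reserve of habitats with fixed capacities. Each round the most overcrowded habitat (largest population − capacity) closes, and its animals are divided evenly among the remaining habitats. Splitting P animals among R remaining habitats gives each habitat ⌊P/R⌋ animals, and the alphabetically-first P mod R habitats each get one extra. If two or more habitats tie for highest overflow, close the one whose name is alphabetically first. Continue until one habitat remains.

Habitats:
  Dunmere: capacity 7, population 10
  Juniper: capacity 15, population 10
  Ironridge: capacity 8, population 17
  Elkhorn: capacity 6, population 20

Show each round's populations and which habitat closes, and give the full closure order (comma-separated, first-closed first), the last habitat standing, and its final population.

Round 1: Dunmere=10 Elkhorn=20 Ironridge=17 Juniper=10 → close Elkhorn (overflow 14)
  20÷3 = 6 each, +1 to first 2
Round 2: Dunmere=17 Ironridge=24 Juniper=16 → close Ironridge (overflow 16)
  24÷2 = 12 each, +1 to first 0
Round 3: Dunmere=29 Juniper=28 → close Dunmere (overflow 22)
  29÷1 = 29 each, +1 to first 0

Closure order: Elkhorn, Ironridge, Dunmere
Last habitat: Juniper with 57 animals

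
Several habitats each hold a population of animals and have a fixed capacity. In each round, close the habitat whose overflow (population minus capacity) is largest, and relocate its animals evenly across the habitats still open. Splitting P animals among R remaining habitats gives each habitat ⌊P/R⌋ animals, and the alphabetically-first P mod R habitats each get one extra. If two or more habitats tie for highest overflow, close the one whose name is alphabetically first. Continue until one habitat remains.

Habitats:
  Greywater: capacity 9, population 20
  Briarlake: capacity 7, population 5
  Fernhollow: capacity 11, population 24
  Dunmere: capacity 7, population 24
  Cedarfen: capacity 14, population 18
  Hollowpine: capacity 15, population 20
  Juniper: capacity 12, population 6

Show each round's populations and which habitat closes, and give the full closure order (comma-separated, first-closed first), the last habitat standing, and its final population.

Round 1: Briarlake=5 Cedarfen=18 Dunmere=24 Fernhollow=24 Greywater=20 Hollowpine=20 Juniper=6 → close Dunmere (overflow 17)
  24÷6 = 4 each, +1 to first 0
Round 2: Briarlake=9 Cedarfen=22 Fernhollow=28 Greywater=24 Hollowpine=24 Juniper=10 → close Fernhollow (overflow 17)
  28÷5 = 5 each, +1 to first 3
Round 3: Briarlake=15 Cedarfen=28 Greywater=30 Hollowpine=29 Juniper=15 → close Greywater (overflow 21)
  30÷4 = 7 each, +1 to first 2
Round 4: Briarlake=23 Cedarfen=36 Hollowpine=36 Juniper=22 → close Cedarfen (overflow 22)
  36÷3 = 12 each, +1 to first 0
Round 5: Briarlake=35 Hollowpine=48 Juniper=34 → close Hollowpine (overflow 33)
  48÷2 = 24 each, +1 to first 0
Round 6: Briarlake=59 Juniper=58 → close Briarlake (overflow 52)
  59÷1 = 59 each, +1 to first 0

Closure order: Dunmere, Fernhollow, Greywater, Cedarfen, Hollowpine, Briarlake
Last habitat: Juniper with 117 animals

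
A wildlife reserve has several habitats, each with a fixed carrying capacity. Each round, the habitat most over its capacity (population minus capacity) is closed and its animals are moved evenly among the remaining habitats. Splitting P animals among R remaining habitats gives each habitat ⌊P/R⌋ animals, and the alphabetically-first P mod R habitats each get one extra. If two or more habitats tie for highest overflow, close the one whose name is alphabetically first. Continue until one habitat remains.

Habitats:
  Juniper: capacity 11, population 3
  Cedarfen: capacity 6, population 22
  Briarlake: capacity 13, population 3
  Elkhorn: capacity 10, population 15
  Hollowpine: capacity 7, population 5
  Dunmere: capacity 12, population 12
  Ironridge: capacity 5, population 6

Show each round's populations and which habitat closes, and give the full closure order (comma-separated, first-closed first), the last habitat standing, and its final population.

Closure order: Cedarfen, Elkhorn, Dunmere, Ironridge, Hollowpine, Briarlake
Last habitat: Juniper with 66 animals

Round 1: Briarlake=3 Cedarfen=22 Dunmere=12 Elkhorn=15 Hollowpine=5 Ironridge=6 Juniper=3 → close Cedarfen (overflow 16)
  22÷6 = 3 each, +1 to first 4
Round 2: Briarlake=7 Dunmere=16 Elkhorn=19 Hollowpine=9 Ironridge=9 Juniper=6 → close Elkhorn (overflow 9)
  19÷5 = 3 each, +1 to first 4
Round 3: Briarlake=11 Dunmere=20 Hollowpine=13 Ironridge=13 Juniper=9 → close Dunmere (overflow 8)
  20÷4 = 5 each, +1 to first 0
Round 4: Briarlake=16 Hollowpine=18 Ironridge=18 Juniper=14 → close Ironridge (overflow 13)
  18÷3 = 6 each, +1 to first 0
Round 5: Briarlake=22 Hollowpine=24 Juniper=20 → close Hollowpine (overflow 17)
  24÷2 = 12 each, +1 to first 0
Round 6: Briarlake=34 Juniper=32 → close Briarlake (overflow 21)
  34÷1 = 34 each, +1 to first 0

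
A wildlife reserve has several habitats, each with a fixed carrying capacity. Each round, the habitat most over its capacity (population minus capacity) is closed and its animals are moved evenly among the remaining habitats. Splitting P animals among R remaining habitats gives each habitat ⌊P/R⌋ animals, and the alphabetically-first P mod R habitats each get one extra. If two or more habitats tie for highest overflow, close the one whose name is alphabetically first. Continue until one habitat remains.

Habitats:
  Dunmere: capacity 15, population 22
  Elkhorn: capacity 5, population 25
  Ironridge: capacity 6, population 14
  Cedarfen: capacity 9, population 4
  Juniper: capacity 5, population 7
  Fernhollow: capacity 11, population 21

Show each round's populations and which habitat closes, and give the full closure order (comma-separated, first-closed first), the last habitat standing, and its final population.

Closure order: Elkhorn, Fernhollow, Dunmere, Ironridge, Juniper
Last habitat: Cedarfen with 93 animals

Round 1: Cedarfen=4 Dunmere=22 Elkhorn=25 Fernhollow=21 Ironridge=14 Juniper=7 → close Elkhorn (overflow 20)
  25÷5 = 5 each, +1 to first 0
Round 2: Cedarfen=9 Dunmere=27 Fernhollow=26 Ironridge=19 Juniper=12 → close Fernhollow (overflow 15)
  26÷4 = 6 each, +1 to first 2
Round 3: Cedarfen=16 Dunmere=34 Ironridge=25 Juniper=18 → close Dunmere (overflow 19)
  34÷3 = 11 each, +1 to first 1
Round 4: Cedarfen=28 Ironridge=36 Juniper=29 → close Ironridge (overflow 30)
  36÷2 = 18 each, +1 to first 0
Round 5: Cedarfen=46 Juniper=47 → close Juniper (overflow 42)
  47÷1 = 47 each, +1 to first 0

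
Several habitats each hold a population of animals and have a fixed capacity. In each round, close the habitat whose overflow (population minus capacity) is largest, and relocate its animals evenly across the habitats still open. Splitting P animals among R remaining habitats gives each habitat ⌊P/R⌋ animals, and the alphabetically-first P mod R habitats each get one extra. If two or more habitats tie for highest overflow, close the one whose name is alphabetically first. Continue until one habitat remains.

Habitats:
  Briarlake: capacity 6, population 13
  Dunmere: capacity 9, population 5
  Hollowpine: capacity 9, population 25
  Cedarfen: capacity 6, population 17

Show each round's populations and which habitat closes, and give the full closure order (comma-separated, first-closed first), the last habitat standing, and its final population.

Round 1: Briarlake=13 Cedarfen=17 Dunmere=5 Hollowpine=25 → close Hollowpine (overflow 16)
  25÷3 = 8 each, +1 to first 1
Round 2: Briarlake=22 Cedarfen=25 Dunmere=13 → close Cedarfen (overflow 19)
  25÷2 = 12 each, +1 to first 1
Round 3: Briarlake=35 Dunmere=25 → close Briarlake (overflow 29)
  35÷1 = 35 each, +1 to first 0

Closure order: Hollowpine, Cedarfen, Briarlake
Last habitat: Dunmere with 60 animals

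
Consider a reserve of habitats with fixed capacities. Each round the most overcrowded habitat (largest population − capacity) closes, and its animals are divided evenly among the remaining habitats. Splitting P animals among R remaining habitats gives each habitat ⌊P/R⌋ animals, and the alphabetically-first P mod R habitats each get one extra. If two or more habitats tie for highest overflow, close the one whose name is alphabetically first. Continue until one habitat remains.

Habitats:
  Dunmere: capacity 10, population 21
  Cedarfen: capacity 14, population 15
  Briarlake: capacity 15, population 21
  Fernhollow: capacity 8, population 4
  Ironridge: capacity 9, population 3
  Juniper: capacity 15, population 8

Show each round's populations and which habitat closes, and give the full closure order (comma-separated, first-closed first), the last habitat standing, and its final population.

Closure order: Dunmere, Briarlake, Cedarfen, Fernhollow, Ironridge
Last habitat: Juniper with 72 animals

Round 1: Briarlake=21 Cedarfen=15 Dunmere=21 Fernhollow=4 Ironridge=3 Juniper=8 → close Dunmere (overflow 11)
  21÷5 = 4 each, +1 to first 1
Round 2: Briarlake=26 Cedarfen=19 Fernhollow=8 Ironridge=7 Juniper=12 → close Briarlake (overflow 11)
  26÷4 = 6 each, +1 to first 2
Round 3: Cedarfen=26 Fernhollow=15 Ironridge=13 Juniper=18 → close Cedarfen (overflow 12)
  26÷3 = 8 each, +1 to first 2
Round 4: Fernhollow=24 Ironridge=22 Juniper=26 → close Fernhollow (overflow 16)
  24÷2 = 12 each, +1 to first 0
Round 5: Ironridge=34 Juniper=38 → close Ironridge (overflow 25)
  34÷1 = 34 each, +1 to first 0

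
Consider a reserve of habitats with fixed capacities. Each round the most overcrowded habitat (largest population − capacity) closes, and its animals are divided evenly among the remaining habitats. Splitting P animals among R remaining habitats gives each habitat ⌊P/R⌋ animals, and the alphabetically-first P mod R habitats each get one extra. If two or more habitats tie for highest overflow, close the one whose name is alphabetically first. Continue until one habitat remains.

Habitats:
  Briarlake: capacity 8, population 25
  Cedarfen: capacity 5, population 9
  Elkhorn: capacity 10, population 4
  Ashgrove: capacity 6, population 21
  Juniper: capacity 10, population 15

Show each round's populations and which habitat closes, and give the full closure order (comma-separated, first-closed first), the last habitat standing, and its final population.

Closure order: Briarlake, Ashgrove, Cedarfen, Juniper
Last habitat: Elkhorn with 74 animals

Round 1: Ashgrove=21 Briarlake=25 Cedarfen=9 Elkhorn=4 Juniper=15 → close Briarlake (overflow 17)
  25÷4 = 6 each, +1 to first 1
Round 2: Ashgrove=28 Cedarfen=15 Elkhorn=10 Juniper=21 → close Ashgrove (overflow 22)
  28÷3 = 9 each, +1 to first 1
Round 3: Cedarfen=25 Elkhorn=19 Juniper=30 → close Cedarfen (overflow 20)
  25÷2 = 12 each, +1 to first 1
Round 4: Elkhorn=32 Juniper=42 → close Juniper (overflow 32)
  42÷1 = 42 each, +1 to first 0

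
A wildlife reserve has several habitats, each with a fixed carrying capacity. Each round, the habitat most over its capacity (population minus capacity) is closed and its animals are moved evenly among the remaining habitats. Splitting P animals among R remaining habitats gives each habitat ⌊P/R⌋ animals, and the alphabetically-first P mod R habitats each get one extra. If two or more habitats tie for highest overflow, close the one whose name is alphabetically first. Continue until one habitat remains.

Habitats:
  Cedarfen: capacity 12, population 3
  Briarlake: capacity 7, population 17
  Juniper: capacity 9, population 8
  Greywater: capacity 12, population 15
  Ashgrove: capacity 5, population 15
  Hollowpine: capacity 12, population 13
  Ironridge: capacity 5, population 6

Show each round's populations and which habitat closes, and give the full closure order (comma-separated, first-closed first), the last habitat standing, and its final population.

Round 1: Ashgrove=15 Briarlake=17 Cedarfen=3 Greywater=15 Hollowpine=13 Ironridge=6 Juniper=8 → close Ashgrove (overflow 10)
  15÷6 = 2 each, +1 to first 3
Round 2: Briarlake=20 Cedarfen=6 Greywater=18 Hollowpine=15 Ironridge=8 Juniper=10 → close Briarlake (overflow 13)
  20÷5 = 4 each, +1 to first 0
Round 3: Cedarfen=10 Greywater=22 Hollowpine=19 Ironridge=12 Juniper=14 → close Greywater (overflow 10)
  22÷4 = 5 each, +1 to first 2
Round 4: Cedarfen=16 Hollowpine=25 Ironridge=17 Juniper=19 → close Hollowpine (overflow 13)
  25÷3 = 8 each, +1 to first 1
Round 5: Cedarfen=25 Ironridge=25 Juniper=27 → close Ironridge (overflow 20)
  25÷2 = 12 each, +1 to first 1
Round 6: Cedarfen=38 Juniper=39 → close Juniper (overflow 30)
  39÷1 = 39 each, +1 to first 0

Closure order: Ashgrove, Briarlake, Greywater, Hollowpine, Ironridge, Juniper
Last habitat: Cedarfen with 77 animals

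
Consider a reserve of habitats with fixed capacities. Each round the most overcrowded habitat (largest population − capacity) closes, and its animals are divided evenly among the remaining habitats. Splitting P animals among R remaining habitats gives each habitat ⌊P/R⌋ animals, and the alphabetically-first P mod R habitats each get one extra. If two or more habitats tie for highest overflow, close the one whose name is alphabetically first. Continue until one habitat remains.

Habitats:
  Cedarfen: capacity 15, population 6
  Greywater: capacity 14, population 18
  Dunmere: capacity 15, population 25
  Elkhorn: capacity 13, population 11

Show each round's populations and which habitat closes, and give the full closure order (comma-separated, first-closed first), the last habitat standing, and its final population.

Round 1: Cedarfen=6 Dunmere=25 Elkhorn=11 Greywater=18 → close Dunmere (overflow 10)
  25÷3 = 8 each, +1 to first 1
Round 2: Cedarfen=15 Elkhorn=19 Greywater=26 → close Greywater (overflow 12)
  26÷2 = 13 each, +1 to first 0
Round 3: Cedarfen=28 Elkhorn=32 → close Elkhorn (overflow 19)
  32÷1 = 32 each, +1 to first 0

Closure order: Dunmere, Greywater, Elkhorn
Last habitat: Cedarfen with 60 animals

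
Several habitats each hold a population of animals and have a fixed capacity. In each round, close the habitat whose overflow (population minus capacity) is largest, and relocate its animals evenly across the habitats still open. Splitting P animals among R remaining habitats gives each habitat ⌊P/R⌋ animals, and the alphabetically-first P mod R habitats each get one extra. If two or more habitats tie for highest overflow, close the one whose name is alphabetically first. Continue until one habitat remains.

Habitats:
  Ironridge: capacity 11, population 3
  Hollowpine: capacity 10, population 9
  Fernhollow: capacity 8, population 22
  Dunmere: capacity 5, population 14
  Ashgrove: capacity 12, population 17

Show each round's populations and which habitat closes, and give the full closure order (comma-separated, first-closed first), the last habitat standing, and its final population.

Round 1: Ashgrove=17 Dunmere=14 Fernhollow=22 Hollowpine=9 Ironridge=3 → close Fernhollow (overflow 14)
  22÷4 = 5 each, +1 to first 2
Round 2: Ashgrove=23 Dunmere=20 Hollowpine=14 Ironridge=8 → close Dunmere (overflow 15)
  20÷3 = 6 each, +1 to first 2
Round 3: Ashgrove=30 Hollowpine=21 Ironridge=14 → close Ashgrove (overflow 18)
  30÷2 = 15 each, +1 to first 0
Round 4: Hollowpine=36 Ironridge=29 → close Hollowpine (overflow 26)
  36÷1 = 36 each, +1 to first 0

Closure order: Fernhollow, Dunmere, Ashgrove, Hollowpine
Last habitat: Ironridge with 65 animals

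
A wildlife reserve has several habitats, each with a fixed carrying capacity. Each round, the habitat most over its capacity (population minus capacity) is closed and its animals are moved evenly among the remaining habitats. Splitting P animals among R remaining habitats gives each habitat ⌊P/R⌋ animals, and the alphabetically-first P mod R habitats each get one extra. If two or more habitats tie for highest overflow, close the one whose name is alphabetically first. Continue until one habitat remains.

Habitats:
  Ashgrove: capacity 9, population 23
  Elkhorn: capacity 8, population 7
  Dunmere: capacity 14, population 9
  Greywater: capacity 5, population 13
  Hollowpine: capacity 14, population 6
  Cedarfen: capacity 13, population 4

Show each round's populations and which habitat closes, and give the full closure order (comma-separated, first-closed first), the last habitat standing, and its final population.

Round 1: Ashgrove=23 Cedarfen=4 Dunmere=9 Elkhorn=7 Greywater=13 Hollowpine=6 → close Ashgrove (overflow 14)
  23÷5 = 4 each, +1 to first 3
Round 2: Cedarfen=9 Dunmere=14 Elkhorn=12 Greywater=17 Hollowpine=10 → close Greywater (overflow 12)
  17÷4 = 4 each, +1 to first 1
Round 3: Cedarfen=14 Dunmere=18 Elkhorn=16 Hollowpine=14 → close Elkhorn (overflow 8)
  16÷3 = 5 each, +1 to first 1
Round 4: Cedarfen=20 Dunmere=23 Hollowpine=19 → close Dunmere (overflow 9)
  23÷2 = 11 each, +1 to first 1
Round 5: Cedarfen=32 Hollowpine=30 → close Cedarfen (overflow 19)
  32÷1 = 32 each, +1 to first 0

Closure order: Ashgrove, Greywater, Elkhorn, Dunmere, Cedarfen
Last habitat: Hollowpine with 62 animals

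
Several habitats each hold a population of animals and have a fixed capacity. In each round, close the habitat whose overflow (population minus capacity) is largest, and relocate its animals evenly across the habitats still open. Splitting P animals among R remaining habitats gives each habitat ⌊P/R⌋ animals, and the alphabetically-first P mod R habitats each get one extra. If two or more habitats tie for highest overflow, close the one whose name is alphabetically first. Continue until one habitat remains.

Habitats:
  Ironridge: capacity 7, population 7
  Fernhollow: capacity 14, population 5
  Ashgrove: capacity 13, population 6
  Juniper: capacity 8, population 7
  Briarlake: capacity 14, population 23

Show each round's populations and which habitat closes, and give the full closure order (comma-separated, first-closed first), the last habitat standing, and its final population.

Closure order: Briarlake, Ironridge, Juniper, Ashgrove
Last habitat: Fernhollow with 48 animals

Round 1: Ashgrove=6 Briarlake=23 Fernhollow=5 Ironridge=7 Juniper=7 → close Briarlake (overflow 9)
  23÷4 = 5 each, +1 to first 3
Round 2: Ashgrove=12 Fernhollow=11 Ironridge=13 Juniper=12 → close Ironridge (overflow 6)
  13÷3 = 4 each, +1 to first 1
Round 3: Ashgrove=17 Fernhollow=15 Juniper=16 → close Juniper (overflow 8)
  16÷2 = 8 each, +1 to first 0
Round 4: Ashgrove=25 Fernhollow=23 → close Ashgrove (overflow 12)
  25÷1 = 25 each, +1 to first 0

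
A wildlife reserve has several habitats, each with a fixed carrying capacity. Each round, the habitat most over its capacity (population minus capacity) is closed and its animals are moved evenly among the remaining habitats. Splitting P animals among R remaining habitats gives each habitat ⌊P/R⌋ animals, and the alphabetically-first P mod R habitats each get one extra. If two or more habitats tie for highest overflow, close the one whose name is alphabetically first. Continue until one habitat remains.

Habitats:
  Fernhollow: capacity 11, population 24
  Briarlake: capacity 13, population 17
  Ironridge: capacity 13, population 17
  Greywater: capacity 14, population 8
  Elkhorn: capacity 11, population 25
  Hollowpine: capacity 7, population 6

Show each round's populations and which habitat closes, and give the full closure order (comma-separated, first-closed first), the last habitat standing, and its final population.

Round 1: Briarlake=17 Elkhorn=25 Fernhollow=24 Greywater=8 Hollowpine=6 Ironridge=17 → close Elkhorn (overflow 14)
  25÷5 = 5 each, +1 to first 0
Round 2: Briarlake=22 Fernhollow=29 Greywater=13 Hollowpine=11 Ironridge=22 → close Fernhollow (overflow 18)
  29÷4 = 7 each, +1 to first 1
Round 3: Briarlake=30 Greywater=20 Hollowpine=18 Ironridge=29 → close Briarlake (overflow 17)
  30÷3 = 10 each, +1 to first 0
Round 4: Greywater=30 Hollowpine=28 Ironridge=39 → close Ironridge (overflow 26)
  39÷2 = 19 each, +1 to first 1
Round 5: Greywater=50 Hollowpine=47 → close Hollowpine (overflow 40)
  47÷1 = 47 each, +1 to first 0

Closure order: Elkhorn, Fernhollow, Briarlake, Ironridge, Hollowpine
Last habitat: Greywater with 97 animals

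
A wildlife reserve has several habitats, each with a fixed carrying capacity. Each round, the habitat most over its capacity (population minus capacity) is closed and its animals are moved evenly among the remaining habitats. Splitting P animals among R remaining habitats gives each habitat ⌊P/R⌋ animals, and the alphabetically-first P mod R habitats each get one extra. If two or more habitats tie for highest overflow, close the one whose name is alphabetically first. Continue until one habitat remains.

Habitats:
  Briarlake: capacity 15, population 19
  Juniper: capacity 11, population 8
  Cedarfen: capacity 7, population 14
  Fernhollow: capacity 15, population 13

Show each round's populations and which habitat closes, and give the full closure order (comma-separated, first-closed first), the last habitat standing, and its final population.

Closure order: Cedarfen, Briarlake, Fernhollow
Last habitat: Juniper with 54 animals

Round 1: Briarlake=19 Cedarfen=14 Fernhollow=13 Juniper=8 → close Cedarfen (overflow 7)
  14÷3 = 4 each, +1 to first 2
Round 2: Briarlake=24 Fernhollow=18 Juniper=12 → close Briarlake (overflow 9)
  24÷2 = 12 each, +1 to first 0
Round 3: Fernhollow=30 Juniper=24 → close Fernhollow (overflow 15)
  30÷1 = 30 each, +1 to first 0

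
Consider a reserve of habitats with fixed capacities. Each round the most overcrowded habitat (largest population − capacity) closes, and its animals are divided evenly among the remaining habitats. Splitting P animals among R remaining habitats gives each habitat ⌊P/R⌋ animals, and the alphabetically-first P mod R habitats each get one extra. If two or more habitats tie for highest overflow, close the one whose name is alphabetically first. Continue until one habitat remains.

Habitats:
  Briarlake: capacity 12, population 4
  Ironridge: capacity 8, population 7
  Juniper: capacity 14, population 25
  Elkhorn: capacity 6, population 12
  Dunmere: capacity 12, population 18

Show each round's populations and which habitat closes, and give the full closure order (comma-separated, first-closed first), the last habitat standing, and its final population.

Round 1: Briarlake=4 Dunmere=18 Elkhorn=12 Ironridge=7 Juniper=25 → close Juniper (overflow 11)
  25÷4 = 6 each, +1 to first 1
Round 2: Briarlake=11 Dunmere=24 Elkhorn=18 Ironridge=13 → close Dunmere (overflow 12)
  24÷3 = 8 each, +1 to first 0
Round 3: Briarlake=19 Elkhorn=26 Ironridge=21 → close Elkhorn (overflow 20)
  26÷2 = 13 each, +1 to first 0
Round 4: Briarlake=32 Ironridge=34 → close Ironridge (overflow 26)
  34÷1 = 34 each, +1 to first 0

Closure order: Juniper, Dunmere, Elkhorn, Ironridge
Last habitat: Briarlake with 66 animals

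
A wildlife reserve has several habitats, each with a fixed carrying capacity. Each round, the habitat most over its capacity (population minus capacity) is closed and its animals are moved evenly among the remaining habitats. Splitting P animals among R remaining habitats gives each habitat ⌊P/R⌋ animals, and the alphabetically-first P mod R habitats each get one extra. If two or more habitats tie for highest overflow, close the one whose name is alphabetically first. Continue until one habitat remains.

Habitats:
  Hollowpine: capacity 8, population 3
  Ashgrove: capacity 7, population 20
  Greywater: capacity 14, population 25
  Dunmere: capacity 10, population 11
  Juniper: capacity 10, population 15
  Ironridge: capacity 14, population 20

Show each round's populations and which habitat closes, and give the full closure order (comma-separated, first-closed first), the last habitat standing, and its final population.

Round 1: Ashgrove=20 Dunmere=11 Greywater=25 Hollowpine=3 Ironridge=20 Juniper=15 → close Ashgrove (overflow 13)
  20÷5 = 4 each, +1 to first 0
Round 2: Dunmere=15 Greywater=29 Hollowpine=7 Ironridge=24 Juniper=19 → close Greywater (overflow 15)
  29÷4 = 7 each, +1 to first 1
Round 3: Dunmere=23 Hollowpine=14 Ironridge=31 Juniper=26 → close Ironridge (overflow 17)
  31÷3 = 10 each, +1 to first 1
Round 4: Dunmere=34 Hollowpine=24 Juniper=36 → close Juniper (overflow 26)
  36÷2 = 18 each, +1 to first 0
Round 5: Dunmere=52 Hollowpine=42 → close Dunmere (overflow 42)
  52÷1 = 52 each, +1 to first 0

Closure order: Ashgrove, Greywater, Ironridge, Juniper, Dunmere
Last habitat: Hollowpine with 94 animals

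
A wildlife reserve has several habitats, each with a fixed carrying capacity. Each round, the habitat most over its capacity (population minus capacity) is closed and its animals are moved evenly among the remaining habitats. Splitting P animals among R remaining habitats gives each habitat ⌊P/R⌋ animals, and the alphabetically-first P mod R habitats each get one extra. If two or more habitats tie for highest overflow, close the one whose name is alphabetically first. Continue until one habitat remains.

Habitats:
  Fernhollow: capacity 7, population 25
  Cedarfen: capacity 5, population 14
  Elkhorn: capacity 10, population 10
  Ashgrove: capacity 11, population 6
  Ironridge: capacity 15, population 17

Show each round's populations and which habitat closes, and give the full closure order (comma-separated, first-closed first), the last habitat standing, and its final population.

Closure order: Fernhollow, Cedarfen, Ironridge, Elkhorn
Last habitat: Ashgrove with 72 animals

Round 1: Ashgrove=6 Cedarfen=14 Elkhorn=10 Fernhollow=25 Ironridge=17 → close Fernhollow (overflow 18)
  25÷4 = 6 each, +1 to first 1
Round 2: Ashgrove=13 Cedarfen=20 Elkhorn=16 Ironridge=23 → close Cedarfen (overflow 15)
  20÷3 = 6 each, +1 to first 2
Round 3: Ashgrove=20 Elkhorn=23 Ironridge=29 → close Ironridge (overflow 14)
  29÷2 = 14 each, +1 to first 1
Round 4: Ashgrove=35 Elkhorn=37 → close Elkhorn (overflow 27)
  37÷1 = 37 each, +1 to first 0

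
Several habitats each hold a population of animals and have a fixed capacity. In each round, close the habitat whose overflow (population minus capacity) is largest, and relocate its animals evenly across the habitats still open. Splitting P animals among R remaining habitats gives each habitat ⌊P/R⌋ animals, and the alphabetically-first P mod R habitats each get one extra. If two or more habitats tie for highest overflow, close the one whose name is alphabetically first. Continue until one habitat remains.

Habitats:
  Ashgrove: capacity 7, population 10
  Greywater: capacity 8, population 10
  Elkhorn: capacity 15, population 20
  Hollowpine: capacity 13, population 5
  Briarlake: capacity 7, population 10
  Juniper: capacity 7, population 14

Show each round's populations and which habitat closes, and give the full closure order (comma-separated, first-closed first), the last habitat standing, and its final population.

Closure order: Juniper, Elkhorn, Ashgrove, Briarlake, Greywater
Last habitat: Hollowpine with 69 animals

Round 1: Ashgrove=10 Briarlake=10 Elkhorn=20 Greywater=10 Hollowpine=5 Juniper=14 → close Juniper (overflow 7)
  14÷5 = 2 each, +1 to first 4
Round 2: Ashgrove=13 Briarlake=13 Elkhorn=23 Greywater=13 Hollowpine=7 → close Elkhorn (overflow 8)
  23÷4 = 5 each, +1 to first 3
Round 3: Ashgrove=19 Briarlake=19 Greywater=19 Hollowpine=12 → close Ashgrove (overflow 12)
  19÷3 = 6 each, +1 to first 1
Round 4: Briarlake=26 Greywater=25 Hollowpine=18 → close Briarlake (overflow 19)
  26÷2 = 13 each, +1 to first 0
Round 5: Greywater=38 Hollowpine=31 → close Greywater (overflow 30)
  38÷1 = 38 each, +1 to first 0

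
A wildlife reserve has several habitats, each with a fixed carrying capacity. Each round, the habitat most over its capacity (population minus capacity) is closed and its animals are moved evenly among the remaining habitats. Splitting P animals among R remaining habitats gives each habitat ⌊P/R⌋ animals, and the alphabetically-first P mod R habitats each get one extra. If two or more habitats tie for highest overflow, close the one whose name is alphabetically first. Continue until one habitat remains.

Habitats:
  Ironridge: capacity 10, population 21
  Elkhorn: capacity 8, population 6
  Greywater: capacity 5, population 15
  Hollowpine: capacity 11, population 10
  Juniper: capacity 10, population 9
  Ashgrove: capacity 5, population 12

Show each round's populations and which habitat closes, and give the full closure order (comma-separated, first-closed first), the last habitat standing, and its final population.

Round 1: Ashgrove=12 Elkhorn=6 Greywater=15 Hollowpine=10 Ironridge=21 Juniper=9 → close Ironridge (overflow 11)
  21÷5 = 4 each, +1 to first 1
Round 2: Ashgrove=17 Elkhorn=10 Greywater=19 Hollowpine=14 Juniper=13 → close Greywater (overflow 14)
  19÷4 = 4 each, +1 to first 3
Round 3: Ashgrove=22 Elkhorn=15 Hollowpine=19 Juniper=17 → close Ashgrove (overflow 17)
  22÷3 = 7 each, +1 to first 1
Round 4: Elkhorn=23 Hollowpine=26 Juniper=24 → close Elkhorn (overflow 15)
  23÷2 = 11 each, +1 to first 1
Round 5: Hollowpine=38 Juniper=35 → close Hollowpine (overflow 27)
  38÷1 = 38 each, +1 to first 0

Closure order: Ironridge, Greywater, Ashgrove, Elkhorn, Hollowpine
Last habitat: Juniper with 73 animals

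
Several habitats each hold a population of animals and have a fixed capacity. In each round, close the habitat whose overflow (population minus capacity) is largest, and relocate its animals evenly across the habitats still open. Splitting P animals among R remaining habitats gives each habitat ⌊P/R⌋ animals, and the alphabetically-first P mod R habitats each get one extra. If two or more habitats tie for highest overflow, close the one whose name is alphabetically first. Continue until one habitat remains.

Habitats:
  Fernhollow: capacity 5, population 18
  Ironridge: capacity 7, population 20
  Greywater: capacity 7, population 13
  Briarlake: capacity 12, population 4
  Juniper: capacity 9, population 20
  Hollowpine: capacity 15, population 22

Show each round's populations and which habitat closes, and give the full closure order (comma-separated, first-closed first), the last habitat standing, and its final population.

Round 1: Briarlake=4 Fernhollow=18 Greywater=13 Hollowpine=22 Ironridge=20 Juniper=20 → close Fernhollow (overflow 13)
  18÷5 = 3 each, +1 to first 3
Round 2: Briarlake=8 Greywater=17 Hollowpine=26 Ironridge=23 Juniper=23 → close Ironridge (overflow 16)
  23÷4 = 5 each, +1 to first 3
Round 3: Briarlake=14 Greywater=23 Hollowpine=32 Juniper=28 → close Juniper (overflow 19)
  28÷3 = 9 each, +1 to first 1
Round 4: Briarlake=24 Greywater=32 Hollowpine=41 → close Hollowpine (overflow 26)
  41÷2 = 20 each, +1 to first 1
Round 5: Briarlake=45 Greywater=52 → close Greywater (overflow 45)
  52÷1 = 52 each, +1 to first 0

Closure order: Fernhollow, Ironridge, Juniper, Hollowpine, Greywater
Last habitat: Briarlake with 97 animals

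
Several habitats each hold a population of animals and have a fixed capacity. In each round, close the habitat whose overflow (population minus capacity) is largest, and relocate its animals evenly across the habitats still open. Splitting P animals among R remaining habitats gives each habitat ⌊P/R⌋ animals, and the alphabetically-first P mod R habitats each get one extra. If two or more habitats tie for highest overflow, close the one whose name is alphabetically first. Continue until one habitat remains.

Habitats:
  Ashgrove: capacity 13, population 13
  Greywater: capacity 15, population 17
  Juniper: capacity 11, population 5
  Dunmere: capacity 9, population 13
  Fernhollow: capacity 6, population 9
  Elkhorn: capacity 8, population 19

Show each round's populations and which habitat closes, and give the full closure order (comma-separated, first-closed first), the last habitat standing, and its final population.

Closure order: Elkhorn, Dunmere, Fernhollow, Greywater, Ashgrove
Last habitat: Juniper with 76 animals

Round 1: Ashgrove=13 Dunmere=13 Elkhorn=19 Fernhollow=9 Greywater=17 Juniper=5 → close Elkhorn (overflow 11)
  19÷5 = 3 each, +1 to first 4
Round 2: Ashgrove=17 Dunmere=17 Fernhollow=13 Greywater=21 Juniper=8 → close Dunmere (overflow 8)
  17÷4 = 4 each, +1 to first 1
Round 3: Ashgrove=22 Fernhollow=17 Greywater=25 Juniper=12 → close Fernhollow (overflow 11)
  17÷3 = 5 each, +1 to first 2
Round 4: Ashgrove=28 Greywater=31 Juniper=17 → close Greywater (overflow 16)
  31÷2 = 15 each, +1 to first 1
Round 5: Ashgrove=44 Juniper=32 → close Ashgrove (overflow 31)
  44÷1 = 44 each, +1 to first 0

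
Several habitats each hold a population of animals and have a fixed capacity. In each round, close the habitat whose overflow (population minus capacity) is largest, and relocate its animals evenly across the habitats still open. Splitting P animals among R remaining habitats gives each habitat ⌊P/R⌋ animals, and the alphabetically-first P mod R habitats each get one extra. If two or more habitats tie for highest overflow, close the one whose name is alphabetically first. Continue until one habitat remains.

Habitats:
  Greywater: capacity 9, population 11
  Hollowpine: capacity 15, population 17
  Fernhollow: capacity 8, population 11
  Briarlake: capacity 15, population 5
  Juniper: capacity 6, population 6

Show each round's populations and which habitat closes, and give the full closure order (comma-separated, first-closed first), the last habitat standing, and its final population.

Round 1: Briarlake=5 Fernhollow=11 Greywater=11 Hollowpine=17 Juniper=6 → close Fernhollow (overflow 3)
  11÷4 = 2 each, +1 to first 3
Round 2: Briarlake=8 Greywater=14 Hollowpine=20 Juniper=8 → close Greywater (overflow 5)
  14÷3 = 4 each, +1 to first 2
Round 3: Briarlake=13 Hollowpine=25 Juniper=12 → close Hollowpine (overflow 10)
  25÷2 = 12 each, +1 to first 1
Round 4: Briarlake=26 Juniper=24 → close Juniper (overflow 18)
  24÷1 = 24 each, +1 to first 0

Closure order: Fernhollow, Greywater, Hollowpine, Juniper
Last habitat: Briarlake with 50 animals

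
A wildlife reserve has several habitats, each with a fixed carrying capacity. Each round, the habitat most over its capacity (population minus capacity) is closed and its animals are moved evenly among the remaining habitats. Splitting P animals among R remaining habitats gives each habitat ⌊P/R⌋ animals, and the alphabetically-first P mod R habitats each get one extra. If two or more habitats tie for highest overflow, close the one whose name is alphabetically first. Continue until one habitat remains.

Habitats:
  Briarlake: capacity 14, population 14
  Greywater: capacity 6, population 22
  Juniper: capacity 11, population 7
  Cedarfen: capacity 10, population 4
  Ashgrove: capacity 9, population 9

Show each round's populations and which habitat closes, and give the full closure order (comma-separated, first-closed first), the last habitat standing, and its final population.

Round 1: Ashgrove=9 Briarlake=14 Cedarfen=4 Greywater=22 Juniper=7 → close Greywater (overflow 16)
  22÷4 = 5 each, +1 to first 2
Round 2: Ashgrove=15 Briarlake=20 Cedarfen=9 Juniper=12 → close Ashgrove (overflow 6)
  15÷3 = 5 each, +1 to first 0
Round 3: Briarlake=25 Cedarfen=14 Juniper=17 → close Briarlake (overflow 11)
  25÷2 = 12 each, +1 to first 1
Round 4: Cedarfen=27 Juniper=29 → close Juniper (overflow 18)
  29÷1 = 29 each, +1 to first 0

Closure order: Greywater, Ashgrove, Briarlake, Juniper
Last habitat: Cedarfen with 56 animals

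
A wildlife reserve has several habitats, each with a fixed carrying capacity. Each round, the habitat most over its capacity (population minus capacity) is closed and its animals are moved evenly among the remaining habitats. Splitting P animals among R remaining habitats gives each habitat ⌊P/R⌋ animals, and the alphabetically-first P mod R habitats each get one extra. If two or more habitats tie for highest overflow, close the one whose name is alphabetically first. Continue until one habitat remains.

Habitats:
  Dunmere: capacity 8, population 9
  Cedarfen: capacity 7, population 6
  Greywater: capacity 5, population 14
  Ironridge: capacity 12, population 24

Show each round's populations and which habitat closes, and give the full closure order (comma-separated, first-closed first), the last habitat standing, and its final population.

Round 1: Cedarfen=6 Dunmere=9 Greywater=14 Ironridge=24 → close Ironridge (overflow 12)
  24÷3 = 8 each, +1 to first 0
Round 2: Cedarfen=14 Dunmere=17 Greywater=22 → close Greywater (overflow 17)
  22÷2 = 11 each, +1 to first 0
Round 3: Cedarfen=25 Dunmere=28 → close Dunmere (overflow 20)
  28÷1 = 28 each, +1 to first 0

Closure order: Ironridge, Greywater, Dunmere
Last habitat: Cedarfen with 53 animals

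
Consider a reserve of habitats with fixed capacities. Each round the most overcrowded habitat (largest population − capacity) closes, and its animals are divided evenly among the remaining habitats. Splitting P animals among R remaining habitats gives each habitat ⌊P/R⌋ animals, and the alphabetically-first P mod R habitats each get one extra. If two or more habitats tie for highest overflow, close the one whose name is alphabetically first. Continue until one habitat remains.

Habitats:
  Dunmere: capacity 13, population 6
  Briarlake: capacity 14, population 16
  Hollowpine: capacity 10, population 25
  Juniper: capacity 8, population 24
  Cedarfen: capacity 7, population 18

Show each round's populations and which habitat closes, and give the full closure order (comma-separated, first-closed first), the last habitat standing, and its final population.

Round 1: Briarlake=16 Cedarfen=18 Dunmere=6 Hollowpine=25 Juniper=24 → close Juniper (overflow 16)
  24÷4 = 6 each, +1 to first 0
Round 2: Briarlake=22 Cedarfen=24 Dunmere=12 Hollowpine=31 → close Hollowpine (overflow 21)
  31÷3 = 10 each, +1 to first 1
Round 3: Briarlake=33 Cedarfen=34 Dunmere=22 → close Cedarfen (overflow 27)
  34÷2 = 17 each, +1 to first 0
Round 4: Briarlake=50 Dunmere=39 → close Briarlake (overflow 36)
  50÷1 = 50 each, +1 to first 0

Closure order: Juniper, Hollowpine, Cedarfen, Briarlake
Last habitat: Dunmere with 89 animals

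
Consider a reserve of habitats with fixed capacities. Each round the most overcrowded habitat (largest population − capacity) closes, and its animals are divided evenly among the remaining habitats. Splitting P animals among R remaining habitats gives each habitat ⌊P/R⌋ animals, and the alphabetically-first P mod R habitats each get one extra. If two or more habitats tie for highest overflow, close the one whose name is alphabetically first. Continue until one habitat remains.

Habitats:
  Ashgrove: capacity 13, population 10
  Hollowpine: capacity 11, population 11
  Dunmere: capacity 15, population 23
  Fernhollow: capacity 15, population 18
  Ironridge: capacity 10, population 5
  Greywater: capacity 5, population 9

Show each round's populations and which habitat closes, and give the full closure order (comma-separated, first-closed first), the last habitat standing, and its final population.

Round 1: Ashgrove=10 Dunmere=23 Fernhollow=18 Greywater=9 Hollowpine=11 Ironridge=5 → close Dunmere (overflow 8)
  23÷5 = 4 each, +1 to first 3
Round 2: Ashgrove=15 Fernhollow=23 Greywater=14 Hollowpine=15 Ironridge=9 → close Greywater (overflow 9)
  14÷4 = 3 each, +1 to first 2
Round 3: Ashgrove=19 Fernhollow=27 Hollowpine=18 Ironridge=12 → close Fernhollow (overflow 12)
  27÷3 = 9 each, +1 to first 0
Round 4: Ashgrove=28 Hollowpine=27 Ironridge=21 → close Hollowpine (overflow 16)
  27÷2 = 13 each, +1 to first 1
Round 5: Ashgrove=42 Ironridge=34 → close Ashgrove (overflow 29)
  42÷1 = 42 each, +1 to first 0

Closure order: Dunmere, Greywater, Fernhollow, Hollowpine, Ashgrove
Last habitat: Ironridge with 76 animals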